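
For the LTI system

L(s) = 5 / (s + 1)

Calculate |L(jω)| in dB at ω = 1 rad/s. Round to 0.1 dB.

11.0 dB

At s = jω = j1:
pole (s+1): 1 + j1 → |·| = √(1²+1²) = √2 ≈ 1.4142, ∠ = arctan(1/1) ≈ 45.00°
|L| = 5 / 1.4142 ≈ 3.5356
Gain = 20 log₁₀(3.5356) ≈ 10.97 dB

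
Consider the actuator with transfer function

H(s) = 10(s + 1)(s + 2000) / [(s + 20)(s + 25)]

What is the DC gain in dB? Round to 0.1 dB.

H(0) = 10·1·2000 / (20·25) = 40
20 log₁₀(40) ≈ 32.04 dB

32.0 dB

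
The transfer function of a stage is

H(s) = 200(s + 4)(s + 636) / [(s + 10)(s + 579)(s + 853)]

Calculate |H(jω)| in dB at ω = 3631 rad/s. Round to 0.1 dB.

-25.4 dB

At s = jω = j3631:
zero (s+4): 4 + j3631 → |·| = √(4²+3631²) = √13184177 ≈ 3631, ∠ = arctan(3631/4) ≈ 89.94°
zero (s+636): 636 + j3631 → |·| = √(636²+3631²) = √13588657 ≈ 3686.3, ∠ = arctan(3631/636) ≈ 80.06°
pole (s+10): 10 + j3631 → |·| = √(10²+3631²) = √13184261 ≈ 3631, ∠ = arctan(3631/10) ≈ 89.84°
pole (s+579): 579 + j3631 → |·| = √(579²+3631²) = √13519402 ≈ 3676.9, ∠ = arctan(3631/579) ≈ 80.94°
pole (s+853): 853 + j3631 → |·| = √(853²+3631²) = √13911770 ≈ 3729.8, ∠ = arctan(3631/853) ≈ 76.78°
|H| = 200 · 1.3385e+07 / 4.9796e+10 ≈ 0.053759
Gain = 20 log₁₀(0.053759) ≈ -25.39 dB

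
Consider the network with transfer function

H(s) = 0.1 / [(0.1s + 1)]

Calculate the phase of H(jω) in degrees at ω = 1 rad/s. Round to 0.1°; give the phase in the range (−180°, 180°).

-5.7°

At ω = 1 rad/s:
pole (1 + j1·0.1) = 1 + j0.1 → |·| ≈ 1.005, ∠ ≈ 5.71°
∠H = (0°) − (5.71°) = -5.71°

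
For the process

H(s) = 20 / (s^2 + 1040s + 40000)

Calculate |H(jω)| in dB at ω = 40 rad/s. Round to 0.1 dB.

-69.0 dB

Substitute s = j40:
Numerator: 20 = 20 + j0
Denominator: (j40)^2 + 1040(j40) + 40000 = 38400 + j41600
|N| = √(20² + 0²) ≈ 20, ∠N ≈ 0.00°
|D| = √(38400² + 41600²) ≈ 56614, ∠D ≈ 47.29°
|H| = 20 / 56614 ≈ 0.00035327
Gain = 20 log₁₀(0.00035327) ≈ -69.04 dB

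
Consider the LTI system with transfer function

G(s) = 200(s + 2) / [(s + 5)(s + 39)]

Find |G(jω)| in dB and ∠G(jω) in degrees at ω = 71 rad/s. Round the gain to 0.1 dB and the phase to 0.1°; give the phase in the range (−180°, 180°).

At s = jω = j71:
zero (s+2): 2 + j71 → |·| = √(2²+71²) = √5045 ≈ 71.028, ∠ = arctan(71/2) ≈ 88.39°
pole (s+5): 5 + j71 → |·| = √(5²+71²) = √5066 ≈ 71.176, ∠ = arctan(71/5) ≈ 85.97°
pole (s+39): 39 + j71 → |·| = √(39²+71²) = √6562 ≈ 81.006, ∠ = arctan(71/39) ≈ 61.22°
|G| = 200 · 71.028 / 5765.7 ≈ 2.4638
Gain = 20 log₁₀(2.4638) ≈ 7.83 dB
∠G = 88.39° − 147.19° = -58.80°

7.8 dB, -58.8°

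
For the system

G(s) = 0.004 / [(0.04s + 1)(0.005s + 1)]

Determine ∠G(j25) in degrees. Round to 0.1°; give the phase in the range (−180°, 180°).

-52.1°

At ω = 25 rad/s:
pole (1 + j25·0.04) = 1 + j1 → |·| ≈ 1.4142, ∠ ≈ 45.00°
pole (1 + j25·0.005) = 1 + j0.125 → |·| ≈ 1.0078, ∠ ≈ 7.13°
∠G = (0°) − (45.00° + 7.13°) = -52.13°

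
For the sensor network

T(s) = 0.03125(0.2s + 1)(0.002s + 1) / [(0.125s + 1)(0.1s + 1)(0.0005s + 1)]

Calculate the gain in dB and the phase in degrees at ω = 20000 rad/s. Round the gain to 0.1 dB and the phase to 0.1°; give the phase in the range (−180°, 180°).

-80.0 dB, -85.7°

At ω = 20000 rad/s:
zero (1 + j20000·0.2) = 1 + j4000 → |·| ≈ 4000, ∠ ≈ 89.99°
zero (1 + j20000·0.002) = 1 + j40 → |·| ≈ 40.012, ∠ ≈ 88.57°
pole (1 + j20000·0.125) = 1 + j2500 → |·| ≈ 2500, ∠ ≈ 89.98°
pole (1 + j20000·0.1) = 1 + j2000 → |·| ≈ 2000, ∠ ≈ 89.97°
pole (1 + j20000·0.0005) = 1 + j10 → |·| ≈ 10.05, ∠ ≈ 84.29°
|T| = 0.03125 · 4000 · 40.012 / (2500 · 2000 · 10.05) ≈ 9.9532e-05
Gain = 20 log₁₀(9.9532e-05) ≈ -80.04 dB
∠T = (89.99° + 88.57°) − (89.98° + 89.97° + 84.29°) = -85.68°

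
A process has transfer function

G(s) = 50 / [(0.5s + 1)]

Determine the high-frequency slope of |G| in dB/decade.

Each pole contributes −20 dB/decade at high frequency; each zero contributes +20 dB/decade.
Net: 0 zero(s) − 1 pole(s) → -20 dB/decade.

-20 dB/decade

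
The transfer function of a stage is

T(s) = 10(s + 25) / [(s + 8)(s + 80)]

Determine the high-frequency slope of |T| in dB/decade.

Each pole contributes −20 dB/decade at high frequency; each zero contributes +20 dB/decade.
Net: 1 zero(s) − 2 pole(s) → -20 dB/decade.

-20 dB/decade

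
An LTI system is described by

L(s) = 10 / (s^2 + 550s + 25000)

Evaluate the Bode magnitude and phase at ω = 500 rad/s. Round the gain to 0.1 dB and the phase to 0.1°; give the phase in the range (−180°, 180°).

Substitute s = j500:
Numerator: 10 = 10 + j0
Denominator: (j500)^2 + 550(j500) + 25000 = -225000 + j275000
|N| = √(10² + 0²) ≈ 10, ∠N ≈ 0.00°
|D| = √(225000² + 275000²) ≈ 3.5532e+05, ∠D ≈ 129.29°
|L| = 10 / 3.5532e+05 ≈ 2.8144e-05
Gain = 20 log₁₀(2.8144e-05) ≈ -91.01 dB
∠L = 0.00° − 129.29° = -129.29°

-91.0 dB, -129.3°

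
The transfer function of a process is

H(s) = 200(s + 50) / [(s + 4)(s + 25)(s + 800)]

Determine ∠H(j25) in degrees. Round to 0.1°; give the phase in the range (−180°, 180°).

At s = jω = j25:
zero (s+50): 50 + j25 → |·| = √(50²+25²) = √3125 ≈ 55.902, ∠ = arctan(25/50) ≈ 26.57°
pole (s+4): 4 + j25 → |·| = √(4²+25²) = √641 ≈ 25.318, ∠ = arctan(25/4) ≈ 80.91°
pole (s+25): 25 + j25 → |·| = √(25²+25²) = √1250 ≈ 35.355, ∠ = arctan(25/25) ≈ 45.00°
pole (s+800): 800 + j25 → |·| = √(800²+25²) = √640625 ≈ 800.39, ∠ = arctan(25/800) ≈ 1.79°
∠H = 26.57° − 127.70° = -101.13°

-101.1°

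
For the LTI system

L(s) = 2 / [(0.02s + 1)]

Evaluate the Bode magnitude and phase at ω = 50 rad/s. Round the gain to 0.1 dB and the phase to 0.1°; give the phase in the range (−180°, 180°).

At ω = 50 rad/s:
pole (1 + j50·0.02) = 1 + j1 → |·| ≈ 1.4142, ∠ ≈ 45.00°
|L| = 2 · 1 / (1.4142) ≈ 1.4142
Gain = 20 log₁₀(1.4142) ≈ 3.01 dB
∠L = (0°) − (45.00°) = -45.00°

3.0 dB, -45.0°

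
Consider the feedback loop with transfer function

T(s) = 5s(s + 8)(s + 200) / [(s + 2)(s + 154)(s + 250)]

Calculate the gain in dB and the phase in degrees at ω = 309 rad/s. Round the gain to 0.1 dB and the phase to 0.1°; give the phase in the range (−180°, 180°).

12.4 dB, 31.4°

At s = jω = j309:
zero (s+8): 8 + j309 → |·| = √(8²+309²) = √95545 ≈ 309.1, ∠ = arctan(309/8) ≈ 88.52°
zero (s+200): 200 + j309 → |·| = √(200²+309²) = √135481 ≈ 368.08, ∠ = arctan(309/200) ≈ 57.09°
zero at origin: s = j309 → |·| = 309, ∠ = 90.00°
pole (s+2): 2 + j309 → |·| = √(2²+309²) = √95485 ≈ 309.01, ∠ = arctan(309/2) ≈ 89.63°
pole (s+154): 154 + j309 → |·| = √(154²+309²) = √119197 ≈ 345.25, ∠ = arctan(309/154) ≈ 63.51°
pole (s+250): 250 + j309 → |·| = √(250²+309²) = √157981 ≈ 397.47, ∠ = arctan(309/250) ≈ 51.03°
|T| = 5 · 3.5156e+07 / 4.2404e+07 ≈ 4.1454
Gain = 20 log₁₀(4.1454) ≈ 12.35 dB
∠T = 235.61° − 204.17° = 31.44°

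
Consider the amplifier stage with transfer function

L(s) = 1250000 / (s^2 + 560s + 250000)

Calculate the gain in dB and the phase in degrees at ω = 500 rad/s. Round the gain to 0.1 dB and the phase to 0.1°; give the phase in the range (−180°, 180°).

At s = jω = j500:
quadratic: (j500)² + 560·j500 + 250000 = 0 + j280000 → |·| ≈ 2.8e+05, ∠ ≈ 90.00°
|L| = 1250000 / 2.8e+05 ≈ 4.4643
Gain = 20 log₁₀(4.4643) ≈ 13.00 dB
∠L = 0.00° − 90.00° = -90.00°

13.0 dB, -90.0°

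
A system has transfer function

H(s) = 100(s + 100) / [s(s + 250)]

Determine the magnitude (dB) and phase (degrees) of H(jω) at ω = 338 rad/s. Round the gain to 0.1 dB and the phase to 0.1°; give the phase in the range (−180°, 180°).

At s = jω = j338:
zero (s+100): 100 + j338 → |·| = √(100²+338²) = √124244 ≈ 352.48, ∠ = arctan(338/100) ≈ 73.52°
pole (s+250): 250 + j338 → |·| = √(250²+338²) = √176744 ≈ 420.41, ∠ = arctan(338/250) ≈ 53.51°
pole at origin: |s| = 338, ∠ = 90.00° (in denominator)
|H| = 100 · 352.48 / 1.421e+05 ≈ 0.24805
Gain = 20 log₁₀(0.24805) ≈ -12.11 dB
∠H = 73.52° − 143.51° = -69.99°

-12.1 dB, -70.0°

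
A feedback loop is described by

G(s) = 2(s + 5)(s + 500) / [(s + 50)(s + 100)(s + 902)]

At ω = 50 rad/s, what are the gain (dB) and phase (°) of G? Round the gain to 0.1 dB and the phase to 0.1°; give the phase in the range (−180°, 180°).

At s = jω = j50:
zero (s+5): 5 + j50 → |·| = √(5²+50²) = √2525 ≈ 50.249, ∠ = arctan(50/5) ≈ 84.29°
zero (s+500): 500 + j50 → |·| = √(500²+50²) = √252500 ≈ 502.49, ∠ = arctan(50/500) ≈ 5.71°
pole (s+50): 50 + j50 → |·| = √(50²+50²) = √5000 ≈ 70.711, ∠ = arctan(50/50) ≈ 45.00°
pole (s+100): 100 + j50 → |·| = √(100²+50²) = √12500 ≈ 111.8, ∠ = arctan(50/100) ≈ 26.57°
pole (s+902): 902 + j50 → |·| = √(902²+50²) = √816104 ≈ 903.38, ∠ = arctan(50/902) ≈ 3.17°
|G| = 2 · 25250 / 7.1417e+06 ≈ 0.0070711
Gain = 20 log₁₀(0.0070711) ≈ -43.01 dB
∠G = 90.00° − 74.74° = 15.26°

-43.0 dB, 15.3°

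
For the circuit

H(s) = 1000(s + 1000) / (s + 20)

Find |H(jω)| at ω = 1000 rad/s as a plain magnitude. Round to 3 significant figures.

1.41e+03

At s = jω = j1000:
zero (s+1000): 1000 + j1000 → |·| = √(1000²+1000²) = √2000000 ≈ 1414.2, ∠ = arctan(1000/1000) ≈ 45.00°
pole (s+20): 20 + j1000 → |·| = √(20²+1000²) = √1000400 ≈ 1000.2, ∠ = arctan(1000/20) ≈ 88.85°
|H| = 1000 · 1414.2 / 1000.2 ≈ 1413.9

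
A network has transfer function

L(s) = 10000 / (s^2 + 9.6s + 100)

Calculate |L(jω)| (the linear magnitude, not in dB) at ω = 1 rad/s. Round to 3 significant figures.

At s = jω = j1:
quadratic: (j1)² + 9.6·j1 + 100 = 99 + j9.6 → |·| ≈ 99.464, ∠ ≈ 5.54°
|L| = 10000 / 99.464 ≈ 100.54

101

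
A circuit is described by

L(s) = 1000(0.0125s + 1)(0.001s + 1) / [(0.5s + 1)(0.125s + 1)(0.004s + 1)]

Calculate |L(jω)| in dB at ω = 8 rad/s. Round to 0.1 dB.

At ω = 8 rad/s:
zero (1 + j8·0.0125) = 1 + j0.1 → |·| ≈ 1.005, ∠ ≈ 5.71°
zero (1 + j8·0.001) = 1 + j0.008 → |·| ≈ 1, ∠ ≈ 0.46°
pole (1 + j8·0.5) = 1 + j4 → |·| ≈ 4.1231, ∠ ≈ 75.96°
pole (1 + j8·0.125) = 1 + j1 → |·| ≈ 1.4142, ∠ ≈ 45.00°
pole (1 + j8·0.004) = 1 + j0.032 → |·| ≈ 1.0005, ∠ ≈ 1.83°
|L| = 1000 · 1.005 · 1 / (4.1231 · 1.4142 · 1.0005) ≈ 172.27
Gain = 20 log₁₀(172.27) ≈ 44.72 dB

44.7 dB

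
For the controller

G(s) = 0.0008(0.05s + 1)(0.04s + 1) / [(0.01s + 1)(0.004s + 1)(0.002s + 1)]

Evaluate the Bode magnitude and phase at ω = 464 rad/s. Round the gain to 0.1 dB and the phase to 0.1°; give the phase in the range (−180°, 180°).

-31.9 dB, -7.9°

At ω = 464 rad/s:
zero (1 + j464·0.05) = 1 + j23.2 → |·| ≈ 23.222, ∠ ≈ 87.53°
zero (1 + j464·0.04) = 1 + j18.56 → |·| ≈ 18.587, ∠ ≈ 86.92°
pole (1 + j464·0.01) = 1 + j4.64 → |·| ≈ 4.7465, ∠ ≈ 77.84°
pole (1 + j464·0.004) = 1 + j1.856 → |·| ≈ 2.1083, ∠ ≈ 61.68°
pole (1 + j464·0.002) = 1 + j0.928 → |·| ≈ 1.3643, ∠ ≈ 42.86°
|G| = 0.0008 · 23.222 · 18.587 / (4.7465 · 2.1083 · 1.3643) ≈ 0.025292
Gain = 20 log₁₀(0.025292) ≈ -31.94 dB
∠G = (87.53° + 86.92°) − (77.84° + 61.68° + 42.86°) = -7.93°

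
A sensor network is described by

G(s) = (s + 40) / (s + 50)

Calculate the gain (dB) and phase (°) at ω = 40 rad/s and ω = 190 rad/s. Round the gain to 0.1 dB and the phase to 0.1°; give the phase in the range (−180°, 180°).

At s = jω = j40:
zero (s+40): 40 + j40 → |·| = √(40²+40²) = √3200 ≈ 56.569, ∠ = arctan(40/40) ≈ 45.00°
pole (s+50): 50 + j40 → |·| = √(50²+40²) = √4100 ≈ 64.031, ∠ = arctan(40/50) ≈ 38.66°
|G| = 1 · 56.569 / 64.031 ≈ 0.88346
Gain = 20 log₁₀(0.88346) ≈ -1.08 dB
∠G = 45.00° − 38.66° = 6.34°

At s = jω = j190:
zero (s+40): 40 + j190 → |·| = √(40²+190²) = √37700 ≈ 194.16, ∠ = arctan(190/40) ≈ 78.11°
pole (s+50): 50 + j190 → |·| = √(50²+190²) = √38600 ≈ 196.47, ∠ = arctan(190/50) ≈ 75.26°
|G| = 1 · 194.16 / 196.47 ≈ 0.98824
Gain = 20 log₁₀(0.98824) ≈ -0.10 dB
∠G = 78.11° − 75.26° = 2.85°

ω = 40: -1.1 dB, 6.3°; ω = 190: -0.1 dB, 2.9°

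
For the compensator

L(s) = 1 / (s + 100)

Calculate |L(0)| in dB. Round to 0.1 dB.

L(0) = 1 / 100 = 0.01
20 log₁₀(0.01) ≈ -40.00 dB

-40.0 dB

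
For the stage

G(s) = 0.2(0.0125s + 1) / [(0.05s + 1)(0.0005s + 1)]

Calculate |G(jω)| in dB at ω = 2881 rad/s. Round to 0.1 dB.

-30.9 dB

At ω = 2881 rad/s:
zero (1 + j2881·0.0125) = 1 + j36.0125 → |·| ≈ 36.026, ∠ ≈ 88.41°
pole (1 + j2881·0.05) = 1 + j144.05 → |·| ≈ 144.05, ∠ ≈ 89.60°
pole (1 + j2881·0.0005) = 1 + j1.4405 → |·| ≈ 1.7536, ∠ ≈ 55.23°
|G| = 0.2 · 36.026 / (144.05 · 1.7536) ≈ 0.028523
Gain = 20 log₁₀(0.028523) ≈ -30.90 dB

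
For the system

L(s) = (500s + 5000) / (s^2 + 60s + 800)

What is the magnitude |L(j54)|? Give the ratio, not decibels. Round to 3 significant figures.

Substitute s = j54:
Numerator: 500(j54) + 5000 = 5000 + j27000
Denominator: (j54)^2 + 60(j54) + 800 = -2116 + j3240
|N| = √(5000² + 27000²) ≈ 27459, ∠N ≈ 79.51°
|D| = √(2116² + 3240²) ≈ 3869.8, ∠D ≈ 123.15°
|L| = 27459 / 3869.8 ≈ 7.0957

7.10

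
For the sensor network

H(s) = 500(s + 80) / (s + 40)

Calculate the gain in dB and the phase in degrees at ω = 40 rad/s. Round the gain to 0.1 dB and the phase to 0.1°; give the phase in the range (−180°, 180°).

58.0 dB, -18.4°

At s = jω = j40:
zero (s+80): 80 + j40 → |·| = √(80²+40²) = √8000 ≈ 89.443, ∠ = arctan(40/80) ≈ 26.57°
pole (s+40): 40 + j40 → |·| = √(40²+40²) = √3200 ≈ 56.569, ∠ = arctan(40/40) ≈ 45.00°
|H| = 500 · 89.443 / 56.569 ≈ 790.57
Gain = 20 log₁₀(790.57) ≈ 57.96 dB
∠H = 26.57° − 45.00° = -18.43°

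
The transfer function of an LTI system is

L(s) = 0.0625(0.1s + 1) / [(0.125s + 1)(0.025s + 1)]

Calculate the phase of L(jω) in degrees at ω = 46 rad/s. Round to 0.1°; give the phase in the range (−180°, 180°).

At ω = 46 rad/s:
zero (1 + j46·0.1) = 1 + j4.6 → |·| ≈ 4.7074, ∠ ≈ 77.74°
pole (1 + j46·0.125) = 1 + j5.75 → |·| ≈ 5.8363, ∠ ≈ 80.13°
pole (1 + j46·0.025) = 1 + j1.15 → |·| ≈ 1.524, ∠ ≈ 48.99°
∠L = (77.74°) − (80.13° + 48.99°) = -51.38°

-51.4°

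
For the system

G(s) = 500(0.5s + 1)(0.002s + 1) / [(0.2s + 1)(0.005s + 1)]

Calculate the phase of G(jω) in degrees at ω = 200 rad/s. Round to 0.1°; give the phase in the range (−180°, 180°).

-22.3°

At ω = 200 rad/s:
zero (1 + j200·0.5) = 1 + j100 → |·| ≈ 100, ∠ ≈ 89.43°
zero (1 + j200·0.002) = 1 + j0.4 → |·| ≈ 1.077, ∠ ≈ 21.80°
pole (1 + j200·0.2) = 1 + j40 → |·| ≈ 40.012, ∠ ≈ 88.57°
pole (1 + j200·0.005) = 1 + j1 → |·| ≈ 1.4142, ∠ ≈ 45.00°
∠G = (89.43° + 21.80°) − (88.57° + 45.00°) = -22.34°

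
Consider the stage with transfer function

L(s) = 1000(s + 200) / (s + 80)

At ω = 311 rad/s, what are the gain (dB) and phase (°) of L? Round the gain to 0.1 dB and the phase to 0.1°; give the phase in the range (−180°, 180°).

61.2 dB, -18.3°

At s = jω = j311:
zero (s+200): 200 + j311 → |·| = √(200²+311²) = √136721 ≈ 369.76, ∠ = arctan(311/200) ≈ 57.26°
pole (s+80): 80 + j311 → |·| = √(80²+311²) = √103121 ≈ 321.12, ∠ = arctan(311/80) ≈ 75.57°
|L| = 1000 · 369.76 / 321.12 ≈ 1151.5
Gain = 20 log₁₀(1151.5) ≈ 61.23 dB
∠L = 57.26° − 75.57° = -18.31°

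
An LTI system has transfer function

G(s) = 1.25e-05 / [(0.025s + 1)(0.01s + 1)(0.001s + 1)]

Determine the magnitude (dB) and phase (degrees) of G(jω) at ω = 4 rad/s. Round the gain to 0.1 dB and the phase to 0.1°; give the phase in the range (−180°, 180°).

At ω = 4 rad/s:
pole (1 + j4·0.025) = 1 + j0.1 → |·| ≈ 1.005, ∠ ≈ 5.71°
pole (1 + j4·0.01) = 1 + j0.04 → |·| ≈ 1.0008, ∠ ≈ 2.29°
pole (1 + j4·0.001) = 1 + j0.004 → |·| ≈ 1, ∠ ≈ 0.23°
|G| = 1.25e-05 · 1 / (1.005 · 1.0008 · 1) ≈ 1.2428e-05
Gain = 20 log₁₀(1.2428e-05) ≈ -98.11 dB
∠G = (0°) − (5.71° + 2.29° + 0.23°) = -8.23°

-98.1 dB, -8.2°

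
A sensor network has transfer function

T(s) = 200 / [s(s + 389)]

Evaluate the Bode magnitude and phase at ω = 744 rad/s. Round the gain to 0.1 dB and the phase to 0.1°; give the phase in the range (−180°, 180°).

-69.9 dB, -152.4°

At s = jω = j744:
pole (s+389): 389 + j744 → |·| = √(389²+744²) = √704857 ≈ 839.56, ∠ = arctan(744/389) ≈ 62.40°
pole at origin: |s| = 744, ∠ = 90.00° (in denominator)
|T| = 200 / 6.2463e+05 ≈ 0.00032019
Gain = 20 log₁₀(0.00032019) ≈ -69.89 dB
∠T = 0.00° − 152.40° = -152.40°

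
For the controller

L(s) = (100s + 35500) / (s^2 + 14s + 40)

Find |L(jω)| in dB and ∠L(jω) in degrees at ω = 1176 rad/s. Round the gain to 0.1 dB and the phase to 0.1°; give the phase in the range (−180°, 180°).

Substitute s = j1176:
Numerator: 100(j1176) + 35500 = 35500 + j117600
Denominator: (j1176)^2 + 14(j1176) + 40 = -1382936 + j16464
|N| = √(35500² + 117600²) ≈ 1.2284e+05, ∠N ≈ 73.20°
|D| = √(1382936² + 16464²) ≈ 1.383e+06, ∠D ≈ 179.32°
|L| = 1.2284e+05 / 1.383e+06 ≈ 0.088821
Gain = 20 log₁₀(0.088821) ≈ -21.03 dB
∠L = 73.20° − 179.32° = -106.12°

-21.0 dB, -106.1°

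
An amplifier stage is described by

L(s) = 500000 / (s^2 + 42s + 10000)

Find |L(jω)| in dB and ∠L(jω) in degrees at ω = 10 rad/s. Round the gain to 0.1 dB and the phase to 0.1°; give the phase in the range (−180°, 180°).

At s = jω = j10:
quadratic: (j10)² + 42·j10 + 10000 = 9900 + j420 → |·| ≈ 9908.9, ∠ ≈ 2.43°
|L| = 500000 / 9908.9 ≈ 50.46
Gain = 20 log₁₀(50.46) ≈ 34.06 dB
∠L = 0.00° − 2.43° = -2.43°

34.1 dB, -2.4°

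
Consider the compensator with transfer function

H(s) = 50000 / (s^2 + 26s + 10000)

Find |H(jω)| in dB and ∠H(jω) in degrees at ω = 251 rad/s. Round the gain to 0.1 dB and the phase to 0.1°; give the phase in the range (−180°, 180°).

-0.6 dB, -173.0°

At s = jω = j251:
quadratic: (j251)² + 26·j251 + 10000 = -53001 + j6526 → |·| ≈ 53401, ∠ ≈ 172.98°
|H| = 50000 / 53401 ≈ 0.93631
Gain = 20 log₁₀(0.93631) ≈ -0.57 dB
∠H = 0.00° − 172.98° = -172.98°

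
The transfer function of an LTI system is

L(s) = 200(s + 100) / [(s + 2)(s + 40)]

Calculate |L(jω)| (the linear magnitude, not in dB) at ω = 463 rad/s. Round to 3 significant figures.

0.440

At s = jω = j463:
zero (s+100): 100 + j463 → |·| = √(100²+463²) = √224369 ≈ 473.68, ∠ = arctan(463/100) ≈ 77.81°
pole (s+2): 2 + j463 → |·| = √(2²+463²) = √214373 ≈ 463, ∠ = arctan(463/2) ≈ 89.75°
pole (s+40): 40 + j463 → |·| = √(40²+463²) = √215969 ≈ 464.72, ∠ = arctan(463/40) ≈ 85.06°
|L| = 200 · 473.68 / 2.1517e+05 ≈ 0.44028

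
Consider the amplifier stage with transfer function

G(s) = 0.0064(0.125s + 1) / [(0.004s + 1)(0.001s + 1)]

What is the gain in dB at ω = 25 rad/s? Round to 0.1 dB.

-33.6 dB

At ω = 25 rad/s:
zero (1 + j25·0.125) = 1 + j3.125 → |·| ≈ 3.2811, ∠ ≈ 72.26°
pole (1 + j25·0.004) = 1 + j0.1 → |·| ≈ 1.005, ∠ ≈ 5.71°
pole (1 + j25·0.001) = 1 + j0.025 → |·| ≈ 1.0003, ∠ ≈ 1.43°
|G| = 0.0064 · 3.2811 / (1.005 · 1.0003) ≈ 0.020888
Gain = 20 log₁₀(0.020888) ≈ -33.60 dB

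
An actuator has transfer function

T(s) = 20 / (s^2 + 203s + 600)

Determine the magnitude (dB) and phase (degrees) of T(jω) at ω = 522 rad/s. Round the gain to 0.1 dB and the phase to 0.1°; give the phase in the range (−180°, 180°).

-83.3 dB, -158.7°

Substitute s = j522:
Numerator: 20 = 20 + j0
Denominator: (j522)^2 + 203(j522) + 600 = -271884 + j105966
|N| = √(20² + 0²) ≈ 20, ∠N ≈ 0.00°
|D| = √(271884² + 105966²) ≈ 2.918e+05, ∠D ≈ 158.71°
|T| = 20 / 2.918e+05 ≈ 6.854e-05
Gain = 20 log₁₀(6.854e-05) ≈ -83.28 dB
∠T = 0.00° − 158.71° = -158.71°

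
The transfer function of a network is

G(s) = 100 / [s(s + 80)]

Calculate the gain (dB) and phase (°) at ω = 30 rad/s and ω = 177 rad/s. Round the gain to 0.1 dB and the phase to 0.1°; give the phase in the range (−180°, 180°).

ω = 30: -28.2 dB, -110.6°; ω = 177: -50.7 dB, -155.7°

At s = jω = j30:
pole (s+80): 80 + j30 → |·| = √(80²+30²) = √7300 ≈ 85.44, ∠ = arctan(30/80) ≈ 20.56°
pole at origin: |s| = 30, ∠ = 90.00° (in denominator)
|G| = 100 / 2563.2 ≈ 0.039014
Gain = 20 log₁₀(0.039014) ≈ -28.18 dB
∠G = 0.00° − 110.56° = -110.56°

At s = jω = j177:
pole (s+80): 80 + j177 → |·| = √(80²+177²) = √37729 ≈ 194.24, ∠ = arctan(177/80) ≈ 65.68°
pole at origin: |s| = 177, ∠ = 90.00° (in denominator)
|G| = 100 / 34380 ≈ 0.0029087
Gain = 20 log₁₀(0.0029087) ≈ -50.73 dB
∠G = 0.00° − 155.68° = -155.68°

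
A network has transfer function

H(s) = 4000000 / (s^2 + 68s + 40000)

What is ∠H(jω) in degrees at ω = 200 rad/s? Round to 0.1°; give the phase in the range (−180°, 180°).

At s = jω = j200:
quadratic: (j200)² + 68·j200 + 40000 = 0 + j13600 → |·| ≈ 13600, ∠ ≈ 90.00°
∠H = 0.00° − 90.00° = -90.00°

-90.0°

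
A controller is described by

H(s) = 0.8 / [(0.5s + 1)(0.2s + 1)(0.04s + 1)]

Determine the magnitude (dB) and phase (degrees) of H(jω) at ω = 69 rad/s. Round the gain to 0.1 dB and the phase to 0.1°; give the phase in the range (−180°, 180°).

-64.9 dB, 115.7°

At ω = 69 rad/s:
pole (1 + j69·0.5) = 1 + j34.5 → |·| ≈ 34.514, ∠ ≈ 88.34°
pole (1 + j69·0.2) = 1 + j13.8 → |·| ≈ 13.836, ∠ ≈ 85.86°
pole (1 + j69·0.04) = 1 + j2.76 → |·| ≈ 2.9356, ∠ ≈ 70.08°
|H| = 0.8 · 1 / (34.514 · 13.836 · 2.9356) ≈ 0.00057067
Gain = 20 log₁₀(0.00057067) ≈ -64.87 dB
∠H = (0°) − (88.34° + 85.86° + 70.08°) = -244.28° ≡ 115.72° (principal value)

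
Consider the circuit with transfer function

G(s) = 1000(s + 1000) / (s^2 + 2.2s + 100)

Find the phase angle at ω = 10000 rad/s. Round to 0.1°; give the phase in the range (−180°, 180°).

At s = jω = j10000:
zero (s+1000): 1000 + j10000 → |·| = √(1000²+10000²) = √101000000 ≈ 10050, ∠ = arctan(10000/1000) ≈ 84.29°
quadratic: (j10000)² + 2.2·j10000 + 100 = -99999900 + j22000 → |·| ≈ 1e+08, ∠ ≈ 179.99°
∠G = 84.29° − 179.99° = -95.70°

-95.7°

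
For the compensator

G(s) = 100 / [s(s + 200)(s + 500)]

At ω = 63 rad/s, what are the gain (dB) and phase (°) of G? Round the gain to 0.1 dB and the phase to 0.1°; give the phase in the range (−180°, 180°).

At s = jω = j63:
pole (s+200): 200 + j63 → |·| = √(200²+63²) = √43969 ≈ 209.69, ∠ = arctan(63/200) ≈ 17.48°
pole (s+500): 500 + j63 → |·| = √(500²+63²) = √253969 ≈ 503.95, ∠ = arctan(63/500) ≈ 7.18°
pole at origin: |s| = 63, ∠ = 90.00° (in denominator)
|G| = 100 / 6.6574e+06 ≈ 1.5021e-05
Gain = 20 log₁₀(1.5021e-05) ≈ -96.47 dB
∠G = 0.00° − 114.66° = -114.66°

-96.5 dB, -114.7°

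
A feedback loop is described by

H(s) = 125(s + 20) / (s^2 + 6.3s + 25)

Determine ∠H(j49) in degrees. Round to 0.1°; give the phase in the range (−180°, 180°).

-104.8°

At s = jω = j49:
zero (s+20): 20 + j49 → |·| = √(20²+49²) = √2801 ≈ 52.924, ∠ = arctan(49/20) ≈ 67.80°
quadratic: (j49)² + 6.3·j49 + 25 = -2376 + j308.7 → |·| ≈ 2396, ∠ ≈ 172.60°
∠H = 67.80° − 172.60° = -104.80°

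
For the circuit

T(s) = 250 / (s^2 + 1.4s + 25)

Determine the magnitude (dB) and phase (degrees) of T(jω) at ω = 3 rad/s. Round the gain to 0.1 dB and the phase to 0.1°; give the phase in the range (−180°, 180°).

At s = jω = j3:
quadratic: (j3)² + 1.4·j3 + 25 = 16 + j4.2 → |·| ≈ 16.542, ∠ ≈ 14.71°
|T| = 250 / 16.542 ≈ 15.113
Gain = 20 log₁₀(15.113) ≈ 23.59 dB
∠T = 0.00° − 14.71° = -14.71°

23.6 dB, -14.7°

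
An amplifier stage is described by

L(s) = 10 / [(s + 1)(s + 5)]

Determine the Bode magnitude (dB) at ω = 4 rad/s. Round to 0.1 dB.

At s = jω = j4:
pole (s+1): 1 + j4 → |·| = √(1²+4²) = √17 ≈ 4.1231, ∠ = arctan(4/1) ≈ 75.96°
pole (s+5): 5 + j4 → |·| = √(5²+4²) = √41 ≈ 6.4031, ∠ = arctan(4/5) ≈ 38.66°
|L| = 10 / 26.401 ≈ 0.37877
Gain = 20 log₁₀(0.37877) ≈ -8.43 dB

-8.4 dB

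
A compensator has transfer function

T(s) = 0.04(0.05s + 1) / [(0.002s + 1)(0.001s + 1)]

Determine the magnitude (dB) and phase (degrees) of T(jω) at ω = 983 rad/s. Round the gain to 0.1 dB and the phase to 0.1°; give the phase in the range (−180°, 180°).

-3.9 dB, -18.7°

At ω = 983 rad/s:
zero (1 + j983·0.05) = 1 + j49.15 → |·| ≈ 49.16, ∠ ≈ 88.83°
pole (1 + j983·0.002) = 1 + j1.966 → |·| ≈ 2.2057, ∠ ≈ 63.04°
pole (1 + j983·0.001) = 1 + j0.983 → |·| ≈ 1.4022, ∠ ≈ 44.51°
|T| = 0.04 · 49.16 / (2.2057 · 1.4022) ≈ 0.63579
Gain = 20 log₁₀(0.63579) ≈ -3.93 dB
∠T = (88.83°) − (63.04° + 44.51°) = -18.72°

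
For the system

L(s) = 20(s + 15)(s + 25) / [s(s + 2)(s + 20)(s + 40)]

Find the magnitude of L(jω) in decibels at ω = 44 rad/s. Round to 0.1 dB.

-41.5 dB

At s = jω = j44:
zero (s+15): 15 + j44 → |·| = √(15²+44²) = √2161 ≈ 46.487, ∠ = arctan(44/15) ≈ 71.18°
zero (s+25): 25 + j44 → |·| = √(25²+44²) = √2561 ≈ 50.606, ∠ = arctan(44/25) ≈ 60.40°
pole (s+2): 2 + j44 → |·| = √(2²+44²) = √1940 ≈ 44.045, ∠ = arctan(44/2) ≈ 87.40°
pole (s+20): 20 + j44 → |·| = √(20²+44²) = √2336 ≈ 48.332, ∠ = arctan(44/20) ≈ 65.56°
pole (s+40): 40 + j44 → |·| = √(40²+44²) = √3536 ≈ 59.464, ∠ = arctan(44/40) ≈ 47.73°
pole at origin: |s| = 44, ∠ = 90.00° (in denominator)
|L| = 20 · 2352.5 / 5.5698e+06 ≈ 0.0084473
Gain = 20 log₁₀(0.0084473) ≈ -41.47 dB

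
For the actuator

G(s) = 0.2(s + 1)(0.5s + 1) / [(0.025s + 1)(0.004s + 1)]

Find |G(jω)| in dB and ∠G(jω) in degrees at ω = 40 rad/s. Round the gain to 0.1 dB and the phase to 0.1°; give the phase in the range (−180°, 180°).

At ω = 40 rad/s:
zero (1 + j40·1) = 1 + j40 → |·| ≈ 40.012, ∠ ≈ 88.57°
zero (1 + j40·0.5) = 1 + j20 → |·| ≈ 20.025, ∠ ≈ 87.14°
pole (1 + j40·0.025) = 1 + j1 → |·| ≈ 1.4142, ∠ ≈ 45.00°
pole (1 + j40·0.004) = 1 + j0.16 → |·| ≈ 1.0127, ∠ ≈ 9.09°
|G| = 0.2 · 40.012 · 20.025 / (1.4142 · 1.0127) ≈ 111.89
Gain = 20 log₁₀(111.89) ≈ 40.98 dB
∠G = (88.57° + 87.14°) − (45.00° + 9.09°) = 121.62°

41.0 dB, 121.6°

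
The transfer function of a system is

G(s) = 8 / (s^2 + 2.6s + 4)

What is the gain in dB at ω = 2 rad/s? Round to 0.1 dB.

At s = jω = j2:
quadratic: (j2)² + 2.6·j2 + 4 = 0 + j5.2 → |·| ≈ 5.2, ∠ ≈ 90.00°
|G| = 8 / 5.2 ≈ 1.5385
Gain = 20 log₁₀(1.5385) ≈ 3.74 dB

3.7 dB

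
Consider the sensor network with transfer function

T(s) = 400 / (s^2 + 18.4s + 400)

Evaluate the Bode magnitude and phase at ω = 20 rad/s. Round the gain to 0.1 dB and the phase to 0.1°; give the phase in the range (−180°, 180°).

At s = jω = j20:
quadratic: (j20)² + 18.4·j20 + 400 = 0 + j368 → |·| ≈ 368, ∠ ≈ 90.00°
|T| = 400 / 368 ≈ 1.087
Gain = 20 log₁₀(1.087) ≈ 0.72 dB
∠T = 0.00° − 90.00° = -90.00°

0.7 dB, -90.0°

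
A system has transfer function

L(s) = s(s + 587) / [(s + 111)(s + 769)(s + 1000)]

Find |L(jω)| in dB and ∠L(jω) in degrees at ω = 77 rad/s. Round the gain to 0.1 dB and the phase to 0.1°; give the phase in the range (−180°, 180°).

-67.2 dB, 52.6°

At s = jω = j77:
zero (s+587): 587 + j77 → |·| = √(587²+77²) = √350498 ≈ 592.03, ∠ = arctan(77/587) ≈ 7.47°
zero at origin: s = j77 → |·| = 77, ∠ = 90.00°
pole (s+111): 111 + j77 → |·| = √(111²+77²) = √18250 ≈ 135.09, ∠ = arctan(77/111) ≈ 34.75°
pole (s+769): 769 + j77 → |·| = √(769²+77²) = √597290 ≈ 772.85, ∠ = arctan(77/769) ≈ 5.72°
pole (s+1000): 1000 + j77 → |·| = √(1000²+77²) = √1005929 ≈ 1003, ∠ = arctan(77/1000) ≈ 4.40°
|L| = 1 · 45586 / 1.0472e+08 ≈ 0.00043531
Gain = 20 log₁₀(0.00043531) ≈ -67.22 dB
∠L = 97.47° − 44.87° = 52.60°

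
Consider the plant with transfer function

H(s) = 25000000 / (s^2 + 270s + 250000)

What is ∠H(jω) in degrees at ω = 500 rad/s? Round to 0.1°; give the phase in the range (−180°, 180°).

At s = jω = j500:
quadratic: (j500)² + 270·j500 + 250000 = 0 + j135000 → |·| ≈ 1.35e+05, ∠ ≈ 90.00°
∠H = 0.00° − 90.00° = -90.00°

-90.0°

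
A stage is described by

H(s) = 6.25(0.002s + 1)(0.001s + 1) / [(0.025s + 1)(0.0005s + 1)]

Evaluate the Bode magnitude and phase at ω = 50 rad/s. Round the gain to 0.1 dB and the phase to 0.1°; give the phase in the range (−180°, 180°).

At ω = 50 rad/s:
zero (1 + j50·0.002) = 1 + j0.1 → |·| ≈ 1.005, ∠ ≈ 5.71°
zero (1 + j50·0.001) = 1 + j0.05 → |·| ≈ 1.0012, ∠ ≈ 2.86°
pole (1 + j50·0.025) = 1 + j1.25 → |·| ≈ 1.6008, ∠ ≈ 51.34°
pole (1 + j50·0.0005) = 1 + j0.025 → |·| ≈ 1.0003, ∠ ≈ 1.43°
|H| = 6.25 · 1.005 · 1.0012 / (1.6008 · 1.0003) ≈ 3.9273
Gain = 20 log₁₀(3.9273) ≈ 11.88 dB
∠H = (5.71° + 2.86°) − (51.34° + 1.43°) = -44.20°

11.9 dB, -44.2°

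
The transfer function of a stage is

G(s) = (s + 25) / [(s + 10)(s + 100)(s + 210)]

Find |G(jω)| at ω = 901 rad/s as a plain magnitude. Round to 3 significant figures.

1.19e-06

At s = jω = j901:
zero (s+25): 25 + j901 → |·| = √(25²+901²) = √812426 ≈ 901.35, ∠ = arctan(901/25) ≈ 88.41°
pole (s+10): 10 + j901 → |·| = √(10²+901²) = √811901 ≈ 901.06, ∠ = arctan(901/10) ≈ 89.36°
pole (s+100): 100 + j901 → |·| = √(100²+901²) = √821801 ≈ 906.53, ∠ = arctan(901/100) ≈ 83.67°
pole (s+210): 210 + j901 → |·| = √(210²+901²) = √855901 ≈ 925.15, ∠ = arctan(901/210) ≈ 76.88°
|G| = 1 · 901.35 / 7.557e+08 ≈ 1.1927e-06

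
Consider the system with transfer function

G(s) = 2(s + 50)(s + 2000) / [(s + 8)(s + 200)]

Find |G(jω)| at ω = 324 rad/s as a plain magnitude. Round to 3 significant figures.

10.8

At s = jω = j324:
zero (s+50): 50 + j324 → |·| = √(50²+324²) = √107476 ≈ 327.84, ∠ = arctan(324/50) ≈ 81.23°
zero (s+2000): 2000 + j324 → |·| = √(2000²+324²) = √4104976 ≈ 2026.1, ∠ = arctan(324/2000) ≈ 9.20°
pole (s+8): 8 + j324 → |·| = √(8²+324²) = √105040 ≈ 324.1, ∠ = arctan(324/8) ≈ 88.59°
pole (s+200): 200 + j324 → |·| = √(200²+324²) = √144976 ≈ 380.76, ∠ = arctan(324/200) ≈ 58.31°
|G| = 2 · 6.6424e+05 / 1.234e+05 ≈ 10.766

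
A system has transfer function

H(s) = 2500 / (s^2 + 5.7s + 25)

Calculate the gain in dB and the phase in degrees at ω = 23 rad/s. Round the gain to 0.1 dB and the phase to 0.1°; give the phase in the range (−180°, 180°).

At s = jω = j23:
quadratic: (j23)² + 5.7·j23 + 25 = -504 + j131.1 → |·| ≈ 520.77, ∠ ≈ 165.42°
|H| = 2500 / 520.77 ≈ 4.8006
Gain = 20 log₁₀(4.8006) ≈ 13.63 dB
∠H = 0.00° − 165.42° = -165.42°

13.6 dB, -165.4°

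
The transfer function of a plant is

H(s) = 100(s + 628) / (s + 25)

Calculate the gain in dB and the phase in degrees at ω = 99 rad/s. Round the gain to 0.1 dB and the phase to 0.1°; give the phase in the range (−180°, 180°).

55.9 dB, -66.9°

At s = jω = j99:
zero (s+628): 628 + j99 → |·| = √(628²+99²) = √404185 ≈ 635.76, ∠ = arctan(99/628) ≈ 8.96°
pole (s+25): 25 + j99 → |·| = √(25²+99²) = √10426 ≈ 102.11, ∠ = arctan(99/25) ≈ 75.83°
|H| = 100 · 635.76 / 102.11 ≈ 622.62
Gain = 20 log₁₀(622.62) ≈ 55.88 dB
∠H = 8.96° − 75.83° = -66.87°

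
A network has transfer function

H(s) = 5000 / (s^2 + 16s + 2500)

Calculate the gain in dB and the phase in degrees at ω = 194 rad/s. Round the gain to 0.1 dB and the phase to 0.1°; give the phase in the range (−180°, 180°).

-17.0 dB, -175.0°

At s = jω = j194:
quadratic: (j194)² + 16·j194 + 2500 = -35136 + j3104 → |·| ≈ 35273, ∠ ≈ 174.95°
|H| = 5000 / 35273 ≈ 0.14175
Gain = 20 log₁₀(0.14175) ≈ -16.97 dB
∠H = 0.00° − 174.95° = -174.95°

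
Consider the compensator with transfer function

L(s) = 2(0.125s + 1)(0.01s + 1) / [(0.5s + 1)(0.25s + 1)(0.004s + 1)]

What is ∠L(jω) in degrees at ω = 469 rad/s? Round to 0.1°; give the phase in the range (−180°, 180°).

At ω = 469 rad/s:
zero (1 + j469·0.125) = 1 + j58.625 → |·| ≈ 58.634, ∠ ≈ 89.02°
zero (1 + j469·0.01) = 1 + j4.69 → |·| ≈ 4.7954, ∠ ≈ 77.96°
pole (1 + j469·0.5) = 1 + j234.5 → |·| ≈ 234.5, ∠ ≈ 89.76°
pole (1 + j469·0.25) = 1 + j117.25 → |·| ≈ 117.25, ∠ ≈ 89.51°
pole (1 + j469·0.004) = 1 + j1.876 → |·| ≈ 2.1259, ∠ ≈ 61.94°
∠L = (89.02° + 77.96°) − (89.76° + 89.51° + 61.94°) = -74.23°

-74.2°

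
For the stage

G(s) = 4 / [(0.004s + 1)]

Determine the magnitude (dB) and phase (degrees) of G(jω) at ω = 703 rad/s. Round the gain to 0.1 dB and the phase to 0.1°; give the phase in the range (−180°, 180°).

2.5 dB, -70.4°

At ω = 703 rad/s:
pole (1 + j703·0.004) = 1 + j2.812 → |·| ≈ 2.9845, ∠ ≈ 70.42°
|G| = 4 · 1 / (2.9845) ≈ 1.3403
Gain = 20 log₁₀(1.3403) ≈ 2.54 dB
∠G = (0°) − (70.42°) = -70.42°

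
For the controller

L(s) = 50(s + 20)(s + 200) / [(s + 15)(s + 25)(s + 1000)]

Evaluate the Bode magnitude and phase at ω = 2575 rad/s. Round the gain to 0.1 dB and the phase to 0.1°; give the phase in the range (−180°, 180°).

-34.8 dB, -72.8°

At s = jω = j2575:
zero (s+20): 20 + j2575 → |·| = √(20²+2575²) = √6631025 ≈ 2575.1, ∠ = arctan(2575/20) ≈ 89.55°
zero (s+200): 200 + j2575 → |·| = √(200²+2575²) = √6670625 ≈ 2582.8, ∠ = arctan(2575/200) ≈ 85.56°
pole (s+15): 15 + j2575 → |·| = √(15²+2575²) = √6630850 ≈ 2575, ∠ = arctan(2575/15) ≈ 89.67°
pole (s+25): 25 + j2575 → |·| = √(25²+2575²) = √6631250 ≈ 2575.1, ∠ = arctan(2575/25) ≈ 89.44°
pole (s+1000): 1000 + j2575 → |·| = √(1000²+2575²) = √7630625 ≈ 2762.4, ∠ = arctan(2575/1000) ≈ 68.78°
|L| = 50 · 6.651e+06 / 1.8317e+10 ≈ 0.018155
Gain = 20 log₁₀(0.018155) ≈ -34.82 dB
∠L = 175.11° − 247.89° = -72.78°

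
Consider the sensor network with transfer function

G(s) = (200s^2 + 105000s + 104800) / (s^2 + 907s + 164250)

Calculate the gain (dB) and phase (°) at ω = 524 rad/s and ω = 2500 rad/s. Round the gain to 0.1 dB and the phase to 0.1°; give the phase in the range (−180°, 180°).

Substitute s = j524:
Numerator: 200(j524)^2 + 105000(j524) + 104800 = -54810400 + j55020000
Denominator: (j524)^2 + 907(j524) + 164250 = -110326 + j475268
|N| = √(54810400² + 55020000²) ≈ 7.7662e+07, ∠N ≈ 134.89°
|D| = √(110326² + 475268²) ≈ 4.8791e+05, ∠D ≈ 103.07°
|G| = 7.7662e+07 / 4.8791e+05 ≈ 159.17
Gain = 20 log₁₀(159.17) ≈ 44.04 dB
∠G = 134.89° − 103.07° = 31.82°

Substitute s = j2500:
Numerator: 200(j2500)^2 + 105000(j2500) + 104800 = -1249895200 + j262500000
Denominator: (j2500)^2 + 907(j2500) + 164250 = -6085750 + j2267500
|N| = √(1249895200² + 262500000²) ≈ 1.2772e+09, ∠N ≈ 168.14°
|D| = √(6085750² + 2267500²) ≈ 6.4945e+06, ∠D ≈ 159.57°
|G| = 1.2772e+09 / 6.4945e+06 ≈ 196.66
Gain = 20 log₁₀(196.66) ≈ 45.87 dB
∠G = 168.14° − 159.57° = 8.57°

ω = 524: 44.0 dB, 31.8°; ω = 2500: 45.9 dB, 8.6°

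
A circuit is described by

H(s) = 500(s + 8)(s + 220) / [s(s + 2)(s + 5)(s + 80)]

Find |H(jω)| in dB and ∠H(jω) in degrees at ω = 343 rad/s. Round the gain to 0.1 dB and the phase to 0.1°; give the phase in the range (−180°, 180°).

-46.2 dB, 160.3°

At s = jω = j343:
zero (s+8): 8 + j343 → |·| = √(8²+343²) = √117713 ≈ 343.09, ∠ = arctan(343/8) ≈ 88.66°
zero (s+220): 220 + j343 → |·| = √(220²+343²) = √166049 ≈ 407.49, ∠ = arctan(343/220) ≈ 57.32°
pole (s+2): 2 + j343 → |·| = √(2²+343²) = √117653 ≈ 343.01, ∠ = arctan(343/2) ≈ 89.67°
pole (s+5): 5 + j343 → |·| = √(5²+343²) = √117674 ≈ 343.04, ∠ = arctan(343/5) ≈ 89.16°
pole (s+80): 80 + j343 → |·| = √(80²+343²) = √124049 ≈ 352.21, ∠ = arctan(343/80) ≈ 76.87°
pole at origin: |s| = 343, ∠ = 90.00° (in denominator)
|H| = 500 · 1.3981e+05 / 1.4215e+10 ≈ 0.0049177
Gain = 20 log₁₀(0.0049177) ≈ -46.16 dB
∠H = 145.98° − 345.70° = -199.72° ≡ 160.28° (principal value)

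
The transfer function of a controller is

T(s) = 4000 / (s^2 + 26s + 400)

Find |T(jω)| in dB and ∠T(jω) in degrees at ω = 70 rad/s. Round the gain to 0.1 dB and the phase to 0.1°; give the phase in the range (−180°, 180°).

At s = jω = j70:
quadratic: (j70)² + 26·j70 + 400 = -4500 + j1820 → |·| ≈ 4854.1, ∠ ≈ 157.98°
|T| = 4000 / 4854.1 ≈ 0.82405
Gain = 20 log₁₀(0.82405) ≈ -1.68 dB
∠T = 0.00° − 157.98° = -157.98°

-1.7 dB, -158.0°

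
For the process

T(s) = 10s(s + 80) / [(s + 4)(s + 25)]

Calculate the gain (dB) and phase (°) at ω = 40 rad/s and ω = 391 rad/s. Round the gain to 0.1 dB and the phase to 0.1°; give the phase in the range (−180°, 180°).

ω = 40: 25.5 dB, -25.7°; ω = 391: 20.2 dB, -7.3°

At s = jω = j40:
zero (s+80): 80 + j40 → |·| = √(80²+40²) = √8000 ≈ 89.443, ∠ = arctan(40/80) ≈ 26.57°
zero at origin: s = j40 → |·| = 40, ∠ = 90.00°
pole (s+4): 4 + j40 → |·| = √(4²+40²) = √1616 ≈ 40.2, ∠ = arctan(40/4) ≈ 84.29°
pole (s+25): 25 + j40 → |·| = √(25²+40²) = √2225 ≈ 47.17, ∠ = arctan(40/25) ≈ 57.99°
|T| = 10 · 3577.7 / 1896.2 ≈ 18.868
Gain = 20 log₁₀(18.868) ≈ 25.51 dB
∠T = 116.57° − 142.28° = -25.71°

At s = jω = j391:
zero (s+80): 80 + j391 → |·| = √(80²+391²) = √159281 ≈ 399.1, ∠ = arctan(391/80) ≈ 78.44°
zero at origin: s = j391 → |·| = 391, ∠ = 90.00°
pole (s+4): 4 + j391 → |·| = √(4²+391²) = √152897 ≈ 391.02, ∠ = arctan(391/4) ≈ 89.41°
pole (s+25): 25 + j391 → |·| = √(25²+391²) = √153506 ≈ 391.8, ∠ = arctan(391/25) ≈ 86.34°
|T| = 10 · 1.5605e+05 / 1.532e+05 ≈ 10.186
Gain = 20 log₁₀(10.186) ≈ 20.16 dB
∠T = 168.44° − 175.75° = -7.31°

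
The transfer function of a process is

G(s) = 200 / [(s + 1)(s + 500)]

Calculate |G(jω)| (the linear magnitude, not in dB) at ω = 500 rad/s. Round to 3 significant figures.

At s = jω = j500:
pole (s+1): 1 + j500 → |·| = √(1²+500²) = √250001 ≈ 500, ∠ = arctan(500/1) ≈ 89.89°
pole (s+500): 500 + j500 → |·| = √(500²+500²) = √500000 ≈ 707.11, ∠ = arctan(500/500) ≈ 45.00°
|G| = 200 / 3.5356e+05 ≈ 0.00056567

0.000566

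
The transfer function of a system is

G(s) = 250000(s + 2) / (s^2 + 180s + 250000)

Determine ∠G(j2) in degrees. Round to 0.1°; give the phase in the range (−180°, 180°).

At s = jω = j2:
zero (s+2): 2 + j2 → |·| = √(2²+2²) = √8 ≈ 2.8284, ∠ = arctan(2/2) ≈ 45.00°
quadratic: (j2)² + 180·j2 + 250000 = 249996 + j360 → |·| ≈ 2.5e+05, ∠ ≈ 0.08°
∠G = 45.00° − 0.08° = 44.92°

44.9°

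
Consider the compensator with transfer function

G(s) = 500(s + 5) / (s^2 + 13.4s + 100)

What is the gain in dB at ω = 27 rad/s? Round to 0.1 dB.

25.5 dB

At s = jω = j27:
zero (s+5): 5 + j27 → |·| = √(5²+27²) = √754 ≈ 27.459, ∠ = arctan(27/5) ≈ 79.51°
quadratic: (j27)² + 13.4·j27 + 100 = -629 + j361.8 → |·| ≈ 725.63, ∠ ≈ 150.09°
|G| = 500 · 27.459 / 725.63 ≈ 18.921
Gain = 20 log₁₀(18.921) ≈ 25.54 dB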